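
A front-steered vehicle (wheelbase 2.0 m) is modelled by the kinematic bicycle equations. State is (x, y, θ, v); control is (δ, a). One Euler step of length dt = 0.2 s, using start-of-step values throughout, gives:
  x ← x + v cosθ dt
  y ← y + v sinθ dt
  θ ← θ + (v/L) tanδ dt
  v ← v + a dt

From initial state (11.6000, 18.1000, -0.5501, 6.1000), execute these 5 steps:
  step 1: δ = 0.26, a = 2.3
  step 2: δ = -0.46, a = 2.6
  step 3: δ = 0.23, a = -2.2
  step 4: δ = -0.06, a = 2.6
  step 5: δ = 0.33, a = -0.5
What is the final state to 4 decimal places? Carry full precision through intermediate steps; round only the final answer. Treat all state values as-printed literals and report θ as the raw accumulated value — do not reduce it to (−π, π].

(17.2523, 14.5561, -0.3417, 7.0600)

after step 1 (δ=0.26, a=2.3): (12.640016, 17.462218, -0.387827, 6.560000)
after step 2 (δ=-0.46, a=2.6): (13.854578, 16.966049, -0.712841, 7.080000)
after step 3 (δ=0.23, a=-2.2): (14.925792, 16.040005, -0.547068, 6.640000)
after step 4 (δ=-0.06, a=2.6): (16.059975, 15.349199, -0.586956, 7.160000)
after step 5 (δ=0.33, a=-0.5): (17.252302, 14.556116, -0.341708, 7.060000)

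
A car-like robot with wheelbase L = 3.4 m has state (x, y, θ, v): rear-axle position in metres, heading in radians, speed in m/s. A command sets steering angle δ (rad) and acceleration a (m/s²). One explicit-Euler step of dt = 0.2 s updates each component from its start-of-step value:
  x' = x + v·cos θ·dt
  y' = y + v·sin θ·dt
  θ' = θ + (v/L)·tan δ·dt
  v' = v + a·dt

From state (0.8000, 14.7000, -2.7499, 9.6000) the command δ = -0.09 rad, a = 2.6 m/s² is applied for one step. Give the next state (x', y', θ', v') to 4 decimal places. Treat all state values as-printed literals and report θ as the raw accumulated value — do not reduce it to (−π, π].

x' = 0.8000 + 9.6000·cos(-2.7499)·0.2 = -0.9746
y' = 14.7000 + 9.6000·sin(-2.7499)·0.2 = 13.9670
θ' = -2.7499 + (9.6000/3.4)·tan(-0.09)·0.2 = -2.8009
v' = 9.6000 + 2.6000·0.2 = 10.1200

(-0.9746, 13.9670, -2.8009, 10.1200)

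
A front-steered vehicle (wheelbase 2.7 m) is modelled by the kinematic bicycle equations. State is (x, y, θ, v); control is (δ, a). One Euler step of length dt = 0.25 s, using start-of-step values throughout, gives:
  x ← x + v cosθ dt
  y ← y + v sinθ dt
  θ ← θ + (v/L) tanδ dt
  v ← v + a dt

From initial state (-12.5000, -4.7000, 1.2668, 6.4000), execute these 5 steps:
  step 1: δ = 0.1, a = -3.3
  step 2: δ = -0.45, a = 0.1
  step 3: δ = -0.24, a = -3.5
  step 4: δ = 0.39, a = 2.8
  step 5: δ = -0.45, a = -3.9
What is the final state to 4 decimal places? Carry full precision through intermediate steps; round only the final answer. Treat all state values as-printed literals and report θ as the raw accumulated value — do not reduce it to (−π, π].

(-9.7540, 1.5990, 0.8872, 4.4500)

after step 1 (δ=0.1, a=-3.3): (-12.021063, -3.173363, 1.326258, 5.575000)
after step 2 (δ=-0.45, a=0.1): (-11.683624, -1.821079, 1.076903, 5.600000)
after step 3 (δ=-0.24, a=-3.5): (-11.019943, -0.588387, 0.950013, 4.725000)
after step 4 (δ=0.39, a=2.8): (-10.332842, 0.372468, 1.129849, 5.425000)
after step 5 (δ=-0.45, a=-3.9): (-9.754000, 1.598990, 0.887203, 4.450000)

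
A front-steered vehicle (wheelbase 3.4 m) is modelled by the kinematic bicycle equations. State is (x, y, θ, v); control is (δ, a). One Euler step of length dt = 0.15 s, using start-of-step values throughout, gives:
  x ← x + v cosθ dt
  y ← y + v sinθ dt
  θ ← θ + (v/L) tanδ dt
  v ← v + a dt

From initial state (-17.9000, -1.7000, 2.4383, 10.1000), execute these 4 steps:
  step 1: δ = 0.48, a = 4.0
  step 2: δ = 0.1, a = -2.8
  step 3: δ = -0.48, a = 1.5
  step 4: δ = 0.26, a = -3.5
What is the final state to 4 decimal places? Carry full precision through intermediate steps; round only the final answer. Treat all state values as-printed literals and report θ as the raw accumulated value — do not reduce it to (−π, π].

after step 1 (δ=0.48, a=4.0): (-19.055516, -0.720200, 2.670278, 10.700000)
after step 2 (δ=0.1, a=-2.8): (-20.485526, 0.008563, 2.717642, 10.280000)
after step 3 (δ=-0.48, a=1.5): (-21.891014, 0.642887, 2.481530, 10.505000)
after step 4 (δ=0.26, a=-3.5): (-23.135784, 1.609084, 2.604819, 9.980000)

(-23.1358, 1.6091, 2.6048, 9.9800)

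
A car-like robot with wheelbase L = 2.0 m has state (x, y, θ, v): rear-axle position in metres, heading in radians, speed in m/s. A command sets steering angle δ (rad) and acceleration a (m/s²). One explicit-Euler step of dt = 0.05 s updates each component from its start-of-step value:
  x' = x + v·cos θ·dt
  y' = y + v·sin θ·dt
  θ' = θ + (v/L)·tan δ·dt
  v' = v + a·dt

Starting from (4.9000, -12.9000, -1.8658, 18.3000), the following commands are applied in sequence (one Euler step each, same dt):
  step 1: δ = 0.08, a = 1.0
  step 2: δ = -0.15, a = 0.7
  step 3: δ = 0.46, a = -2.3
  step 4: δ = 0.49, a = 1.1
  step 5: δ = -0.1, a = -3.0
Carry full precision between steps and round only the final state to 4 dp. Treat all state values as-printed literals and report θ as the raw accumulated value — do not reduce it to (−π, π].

after step 1 (δ=0.08, a=1.0): (4.633970, -13.775473, -1.829122, 18.350000)
after step 2 (δ=-0.15, a=0.7): (4.399584, -14.662530, -1.898455, 18.385000)
after step 3 (δ=0.46, a=-2.3): (4.103744, -15.532874, -1.670734, 18.270000)
after step 4 (δ=0.49, a=1.1): (4.012602, -16.441816, -1.427109, 18.325000)
after step 5 (δ=-0.1, a=-3.0): (4.143803, -17.348624, -1.473075, 18.175000)

(4.1438, -17.3486, -1.4731, 18.1750)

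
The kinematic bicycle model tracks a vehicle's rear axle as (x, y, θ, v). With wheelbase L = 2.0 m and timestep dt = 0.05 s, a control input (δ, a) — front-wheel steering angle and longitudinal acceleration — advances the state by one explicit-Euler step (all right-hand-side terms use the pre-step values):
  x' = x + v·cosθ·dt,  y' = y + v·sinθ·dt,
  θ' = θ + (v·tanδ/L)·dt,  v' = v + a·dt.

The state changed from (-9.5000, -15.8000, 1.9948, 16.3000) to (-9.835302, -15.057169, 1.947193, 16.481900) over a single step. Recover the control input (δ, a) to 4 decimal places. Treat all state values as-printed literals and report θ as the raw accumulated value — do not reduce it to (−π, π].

a = (v'−v)/dt = (0.181900)/0.05 = 3.6380
Δθ = θ'−θ = -0.047607;  (v·dt/L) = 16.3000·0.05/2.0 = 0.407500
tan δ = Δθ·L/(v·dt) = -0.116827  →  δ = -0.1163

δ = -0.1163, a = 3.6380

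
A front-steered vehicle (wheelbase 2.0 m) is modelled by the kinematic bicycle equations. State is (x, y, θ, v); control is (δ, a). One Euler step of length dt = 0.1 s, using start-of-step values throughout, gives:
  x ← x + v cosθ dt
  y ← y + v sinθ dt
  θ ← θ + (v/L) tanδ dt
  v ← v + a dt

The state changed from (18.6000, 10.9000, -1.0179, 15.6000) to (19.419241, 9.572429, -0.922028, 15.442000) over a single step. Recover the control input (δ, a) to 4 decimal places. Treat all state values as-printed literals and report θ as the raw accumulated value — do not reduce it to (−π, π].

δ = 0.1223, a = -1.5800

a = (v'−v)/dt = (-0.158000)/0.1 = -1.5800
Δθ = θ'−θ = 0.095872;  (v·dt/L) = 15.6000·0.1/2.0 = 0.780000
tan δ = Δθ·L/(v·dt) = 0.122913  →  δ = 0.1223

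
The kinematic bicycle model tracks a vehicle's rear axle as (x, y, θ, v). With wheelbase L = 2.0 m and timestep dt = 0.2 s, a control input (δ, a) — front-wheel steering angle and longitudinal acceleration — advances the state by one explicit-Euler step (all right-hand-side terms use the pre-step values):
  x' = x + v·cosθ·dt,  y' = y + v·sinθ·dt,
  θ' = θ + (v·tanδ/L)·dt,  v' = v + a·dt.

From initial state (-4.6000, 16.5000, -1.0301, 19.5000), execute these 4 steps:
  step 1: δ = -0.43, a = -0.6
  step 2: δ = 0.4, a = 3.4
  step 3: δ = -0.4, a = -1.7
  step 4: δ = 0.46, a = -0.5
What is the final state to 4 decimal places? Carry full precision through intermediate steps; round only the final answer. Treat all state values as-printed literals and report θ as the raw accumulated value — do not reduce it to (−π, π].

after step 1 (δ=-0.43, a=-0.6): (-2.592541, 13.156333, -1.924411, 19.380000)
after step 2 (δ=0.4, a=3.4): (-3.934765, 9.520152, -1.105038, 20.060000)
after step 3 (δ=-0.4, a=-1.7): (-2.132973, 5.935506, -1.953161, 19.720000)
after step 4 (δ=0.46, a=-0.5): (-3.604540, 2.276322, -0.976136, 19.620000)

(-3.6045, 2.2763, -0.9761, 19.6200)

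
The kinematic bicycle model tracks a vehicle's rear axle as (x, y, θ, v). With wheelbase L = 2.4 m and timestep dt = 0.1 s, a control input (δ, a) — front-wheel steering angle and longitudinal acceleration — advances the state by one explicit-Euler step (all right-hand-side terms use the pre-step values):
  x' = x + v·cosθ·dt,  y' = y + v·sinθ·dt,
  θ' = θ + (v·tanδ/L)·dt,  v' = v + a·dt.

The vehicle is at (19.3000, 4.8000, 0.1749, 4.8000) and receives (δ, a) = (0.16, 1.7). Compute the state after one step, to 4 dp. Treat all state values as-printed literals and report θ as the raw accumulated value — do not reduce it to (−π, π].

(19.7727, 4.8835, 0.2072, 4.9700)

x' = 19.3000 + 4.8000·cos(0.1749)·0.1 = 19.7727
y' = 4.8000 + 4.8000·sin(0.1749)·0.1 = 4.8835
θ' = 0.1749 + (4.8000/2.4)·tan(0.16)·0.1 = 0.2072
v' = 4.8000 + 1.7000·0.1 = 4.9700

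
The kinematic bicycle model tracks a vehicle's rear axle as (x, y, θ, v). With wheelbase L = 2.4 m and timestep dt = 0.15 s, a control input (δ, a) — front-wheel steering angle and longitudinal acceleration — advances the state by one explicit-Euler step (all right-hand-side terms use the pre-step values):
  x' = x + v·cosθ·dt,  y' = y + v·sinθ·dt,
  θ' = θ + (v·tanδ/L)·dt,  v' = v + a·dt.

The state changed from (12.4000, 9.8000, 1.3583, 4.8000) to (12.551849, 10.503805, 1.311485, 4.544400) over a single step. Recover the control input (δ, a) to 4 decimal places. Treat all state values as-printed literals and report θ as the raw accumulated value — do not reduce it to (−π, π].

δ = -0.1548, a = -1.7040

a = (v'−v)/dt = (-0.255600)/0.15 = -1.7040
Δθ = θ'−θ = -0.046815;  (v·dt/L) = 4.8000·0.15/2.4 = 0.300000
tan δ = Δθ·L/(v·dt) = -0.156050  →  δ = -0.1548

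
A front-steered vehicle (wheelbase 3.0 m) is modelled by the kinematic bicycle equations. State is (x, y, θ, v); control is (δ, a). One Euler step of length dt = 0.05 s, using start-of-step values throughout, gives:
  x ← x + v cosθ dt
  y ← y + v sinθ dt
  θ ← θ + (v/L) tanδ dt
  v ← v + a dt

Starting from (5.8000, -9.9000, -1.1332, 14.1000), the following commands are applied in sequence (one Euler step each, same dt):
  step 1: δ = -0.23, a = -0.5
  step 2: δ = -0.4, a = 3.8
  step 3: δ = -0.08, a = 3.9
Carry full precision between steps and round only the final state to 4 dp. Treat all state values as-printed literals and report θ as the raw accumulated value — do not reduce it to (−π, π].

after step 1 (δ=-0.23, a=-0.5): (6.098753, -10.538570, -1.188224, 14.075000)
after step 2 (δ=-0.4, a=3.8): (6.361469, -11.191444, -1.287404, 14.265000)
after step 3 (δ=-0.08, a=3.9): (6.560904, -11.876244, -1.306465, 14.460000)

(6.5609, -11.8762, -1.3065, 14.4600)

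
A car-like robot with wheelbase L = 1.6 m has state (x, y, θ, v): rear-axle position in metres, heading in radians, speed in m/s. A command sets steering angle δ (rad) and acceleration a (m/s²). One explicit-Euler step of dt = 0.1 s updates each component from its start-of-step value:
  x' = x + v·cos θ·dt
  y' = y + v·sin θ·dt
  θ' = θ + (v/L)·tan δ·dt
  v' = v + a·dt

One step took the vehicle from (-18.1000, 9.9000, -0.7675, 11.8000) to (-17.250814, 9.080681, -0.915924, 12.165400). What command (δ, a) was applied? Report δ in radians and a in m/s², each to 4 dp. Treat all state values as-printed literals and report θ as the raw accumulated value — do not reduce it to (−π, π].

a = (v'−v)/dt = (0.365400)/0.1 = 3.6540
Δθ = θ'−θ = -0.148424;  (v·dt/L) = 11.8000·0.1/1.6 = 0.737500
tan δ = Δθ·L/(v·dt) = -0.201253  →  δ = -0.1986

δ = -0.1986, a = 3.6540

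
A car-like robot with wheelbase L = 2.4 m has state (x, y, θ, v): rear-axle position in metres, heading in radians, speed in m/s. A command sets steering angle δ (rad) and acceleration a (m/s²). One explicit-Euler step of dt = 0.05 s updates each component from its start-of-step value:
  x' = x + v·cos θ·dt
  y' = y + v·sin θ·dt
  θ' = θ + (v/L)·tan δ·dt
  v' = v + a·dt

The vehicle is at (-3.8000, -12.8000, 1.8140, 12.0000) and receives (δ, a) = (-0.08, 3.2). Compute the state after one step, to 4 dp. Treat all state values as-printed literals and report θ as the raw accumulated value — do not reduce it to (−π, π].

x' = -3.8000 + 12.0000·cos(1.8140)·0.05 = -3.9445
y' = -12.8000 + 12.0000·sin(1.8140)·0.05 = -12.2177
θ' = 1.8140 + (12.0000/2.4)·tan(-0.08)·0.05 = 1.7940
v' = 12.0000 + 3.2000·0.05 = 12.1600

(-3.9445, -12.2177, 1.7940, 12.1600)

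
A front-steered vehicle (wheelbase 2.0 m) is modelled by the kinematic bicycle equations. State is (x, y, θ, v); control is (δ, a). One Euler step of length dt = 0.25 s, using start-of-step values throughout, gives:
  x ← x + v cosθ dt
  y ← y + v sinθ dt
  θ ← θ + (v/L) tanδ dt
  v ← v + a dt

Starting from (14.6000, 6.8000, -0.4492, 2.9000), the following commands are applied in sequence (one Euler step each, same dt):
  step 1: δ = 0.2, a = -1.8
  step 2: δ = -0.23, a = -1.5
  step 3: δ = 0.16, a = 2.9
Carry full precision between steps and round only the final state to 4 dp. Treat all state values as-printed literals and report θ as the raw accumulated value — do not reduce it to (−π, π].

after step 1 (δ=0.2, a=-1.8): (15.253076, 6.485172, -0.375718, 2.450000)
after step 2 (δ=-0.23, a=-1.5): (15.822851, 6.260421, -0.447424, 2.075000)
after step 3 (δ=0.16, a=2.9): (16.290538, 6.035987, -0.405566, 2.800000)

(16.2905, 6.0360, -0.4056, 2.8000)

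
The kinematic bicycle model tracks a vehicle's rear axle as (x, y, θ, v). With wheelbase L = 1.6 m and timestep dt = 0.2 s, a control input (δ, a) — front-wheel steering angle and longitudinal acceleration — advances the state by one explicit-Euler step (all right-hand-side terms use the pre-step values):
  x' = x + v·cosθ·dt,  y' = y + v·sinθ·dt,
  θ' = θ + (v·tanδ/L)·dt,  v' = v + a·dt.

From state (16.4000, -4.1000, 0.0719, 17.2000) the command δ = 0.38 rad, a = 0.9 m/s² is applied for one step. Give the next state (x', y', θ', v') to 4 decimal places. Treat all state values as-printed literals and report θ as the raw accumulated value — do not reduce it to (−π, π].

x' = 16.4000 + 17.2000·cos(0.0719)·0.2 = 19.8311
y' = -4.1000 + 17.2000·sin(0.0719)·0.2 = -3.8529
θ' = 0.0719 + (17.2000/1.6)·tan(0.38)·0.2 = 0.9306
v' = 17.2000 + 0.9000·0.2 = 17.3800

(19.8311, -3.8529, 0.9306, 17.3800)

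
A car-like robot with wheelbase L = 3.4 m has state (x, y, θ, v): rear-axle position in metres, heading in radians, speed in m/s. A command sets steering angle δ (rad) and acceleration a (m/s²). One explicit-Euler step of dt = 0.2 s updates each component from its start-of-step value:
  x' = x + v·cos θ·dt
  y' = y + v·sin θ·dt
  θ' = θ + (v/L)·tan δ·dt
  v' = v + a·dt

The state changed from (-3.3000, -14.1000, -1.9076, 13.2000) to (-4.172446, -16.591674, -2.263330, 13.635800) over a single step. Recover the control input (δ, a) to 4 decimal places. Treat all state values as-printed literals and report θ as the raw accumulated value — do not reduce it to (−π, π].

δ = -0.4296, a = 2.1790

a = (v'−v)/dt = (0.435800)/0.2 = 2.1790
Δθ = θ'−θ = -0.355730;  (v·dt/L) = 13.2000·0.2/3.4 = 0.776471
tan δ = Δθ·L/(v·dt) = -0.458137  →  δ = -0.4296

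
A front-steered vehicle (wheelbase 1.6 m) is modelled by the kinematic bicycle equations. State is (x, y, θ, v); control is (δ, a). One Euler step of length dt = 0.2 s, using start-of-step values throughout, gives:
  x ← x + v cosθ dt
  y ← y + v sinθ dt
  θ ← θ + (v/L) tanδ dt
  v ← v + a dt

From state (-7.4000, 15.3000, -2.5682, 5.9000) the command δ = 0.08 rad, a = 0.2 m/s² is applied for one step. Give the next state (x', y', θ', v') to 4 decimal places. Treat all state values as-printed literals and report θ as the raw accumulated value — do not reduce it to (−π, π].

(-8.3913, 14.6599, -2.5091, 5.9400)

x' = -7.4000 + 5.9000·cos(-2.5682)·0.2 = -8.3913
y' = 15.3000 + 5.9000·sin(-2.5682)·0.2 = 14.6599
θ' = -2.5682 + (5.9000/1.6)·tan(0.08)·0.2 = -2.5091
v' = 5.9000 + 0.2000·0.2 = 5.9400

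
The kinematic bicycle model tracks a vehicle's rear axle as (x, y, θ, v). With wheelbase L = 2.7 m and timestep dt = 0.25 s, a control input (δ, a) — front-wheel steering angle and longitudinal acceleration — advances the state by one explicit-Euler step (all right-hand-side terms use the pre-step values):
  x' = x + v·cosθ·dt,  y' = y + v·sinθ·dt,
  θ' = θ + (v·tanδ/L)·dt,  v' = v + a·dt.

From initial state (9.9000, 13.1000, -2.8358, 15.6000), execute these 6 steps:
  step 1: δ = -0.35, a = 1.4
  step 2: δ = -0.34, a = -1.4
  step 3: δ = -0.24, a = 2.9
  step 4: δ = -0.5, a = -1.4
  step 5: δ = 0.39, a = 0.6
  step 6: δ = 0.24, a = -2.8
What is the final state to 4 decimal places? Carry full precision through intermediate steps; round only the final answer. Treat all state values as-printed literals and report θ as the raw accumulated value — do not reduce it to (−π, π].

(-2.0810, 26.7237, -4.0913, 15.4250)

after step 1 (δ=-0.35, a=1.4): (6.180926, 11.925908, -3.363063, 15.950000)
after step 2 (δ=-0.34, a=-1.4): (2.290819, 12.801821, -3.885480, 15.600000)
after step 3 (δ=-0.24, a=2.9): (-0.578963, 15.442721, -4.238960, 16.325000)
after step 4 (δ=-0.5, a=-1.4): (-2.439771, 19.075075, -5.064737, 15.975000)
after step 5 (δ=0.39, a=0.6): (-1.061519, 22.823469, -4.456718, 16.125000)
after step 6 (δ=0.24, a=-2.8): (-2.081000, 26.723678, -4.091342, 15.425000)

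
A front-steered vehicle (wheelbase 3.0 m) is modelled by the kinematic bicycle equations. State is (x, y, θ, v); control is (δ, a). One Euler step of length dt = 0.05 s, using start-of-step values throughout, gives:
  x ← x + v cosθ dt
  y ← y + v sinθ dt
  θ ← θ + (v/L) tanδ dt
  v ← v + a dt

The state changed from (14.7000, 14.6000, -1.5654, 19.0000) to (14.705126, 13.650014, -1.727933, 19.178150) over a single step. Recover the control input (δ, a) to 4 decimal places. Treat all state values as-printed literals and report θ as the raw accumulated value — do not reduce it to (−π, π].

a = (v'−v)/dt = (0.178150)/0.05 = 3.5630
Δθ = θ'−θ = -0.162533;  (v·dt/L) = 19.0000·0.05/3.0 = 0.316667
tan δ = Δθ·L/(v·dt) = -0.513262  →  δ = -0.4742

δ = -0.4742, a = 3.5630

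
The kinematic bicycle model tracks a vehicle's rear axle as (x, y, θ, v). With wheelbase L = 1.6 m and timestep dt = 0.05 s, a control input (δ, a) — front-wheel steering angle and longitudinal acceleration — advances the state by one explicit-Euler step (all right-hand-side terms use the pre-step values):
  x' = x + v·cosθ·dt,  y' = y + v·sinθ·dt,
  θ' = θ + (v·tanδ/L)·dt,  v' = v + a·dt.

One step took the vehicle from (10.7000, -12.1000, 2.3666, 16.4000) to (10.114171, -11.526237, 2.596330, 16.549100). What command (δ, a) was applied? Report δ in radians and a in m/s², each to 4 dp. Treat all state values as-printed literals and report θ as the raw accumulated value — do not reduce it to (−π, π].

δ = 0.4214, a = 2.9820

a = (v'−v)/dt = (0.149100)/0.05 = 2.9820
Δθ = θ'−θ = 0.229730;  (v·dt/L) = 16.4000·0.05/1.6 = 0.512500
tan δ = Δθ·L/(v·dt) = 0.448254  →  δ = 0.4214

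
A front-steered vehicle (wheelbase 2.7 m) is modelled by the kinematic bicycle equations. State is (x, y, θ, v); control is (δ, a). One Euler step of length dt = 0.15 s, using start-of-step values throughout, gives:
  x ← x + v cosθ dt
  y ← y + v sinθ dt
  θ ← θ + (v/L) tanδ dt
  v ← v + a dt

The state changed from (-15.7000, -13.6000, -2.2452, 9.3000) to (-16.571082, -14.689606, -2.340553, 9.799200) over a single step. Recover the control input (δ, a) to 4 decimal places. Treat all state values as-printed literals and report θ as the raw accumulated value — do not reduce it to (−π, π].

a = (v'−v)/dt = (0.499200)/0.15 = 3.3280
Δθ = θ'−θ = -0.095353;  (v·dt/L) = 9.3000·0.15/2.7 = 0.516667
tan δ = Δθ·L/(v·dt) = -0.184554  →  δ = -0.1825

δ = -0.1825, a = 3.3280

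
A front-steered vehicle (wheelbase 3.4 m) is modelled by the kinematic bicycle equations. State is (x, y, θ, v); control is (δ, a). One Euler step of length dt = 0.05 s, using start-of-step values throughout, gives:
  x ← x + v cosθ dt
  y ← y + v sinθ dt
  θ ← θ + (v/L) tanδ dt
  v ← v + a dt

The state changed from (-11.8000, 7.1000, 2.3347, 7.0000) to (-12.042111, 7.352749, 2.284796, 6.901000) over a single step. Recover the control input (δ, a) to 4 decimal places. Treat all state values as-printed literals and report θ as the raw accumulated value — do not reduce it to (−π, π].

δ = -0.4514, a = -1.9800

a = (v'−v)/dt = (-0.099000)/0.05 = -1.9800
Δθ = θ'−θ = -0.049904;  (v·dt/L) = 7.0000·0.05/3.4 = 0.102941
tan δ = Δθ·L/(v·dt) = -0.484782  →  δ = -0.4514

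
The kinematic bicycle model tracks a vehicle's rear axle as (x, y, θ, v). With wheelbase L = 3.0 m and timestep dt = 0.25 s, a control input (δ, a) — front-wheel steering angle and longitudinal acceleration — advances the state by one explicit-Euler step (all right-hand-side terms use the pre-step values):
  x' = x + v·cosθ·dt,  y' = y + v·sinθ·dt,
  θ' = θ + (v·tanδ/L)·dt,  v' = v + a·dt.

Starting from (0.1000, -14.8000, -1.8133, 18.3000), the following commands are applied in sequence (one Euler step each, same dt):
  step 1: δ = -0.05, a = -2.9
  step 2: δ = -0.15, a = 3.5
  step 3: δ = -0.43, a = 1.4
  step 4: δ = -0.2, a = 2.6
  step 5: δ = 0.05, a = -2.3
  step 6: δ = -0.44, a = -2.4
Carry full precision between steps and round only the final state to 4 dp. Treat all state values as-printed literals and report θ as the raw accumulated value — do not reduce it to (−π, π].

(-18.7635, -29.3303, -3.7931, 18.2750)

after step 1 (δ=-0.05, a=-2.9): (-0.998612, -19.241135, -1.889614, 17.575000)
after step 2 (δ=-0.15, a=3.5): (-2.375805, -23.413469, -2.110964, 18.450000)
after step 3 (δ=-0.43, a=1.4): (-4.747920, -27.369254, -2.816094, 18.800000)
after step 4 (δ=-0.2, a=2.6): (-9.201128, -28.872228, -3.133673, 19.450000)
after step 5 (δ=0.05, a=-2.3): (-14.063476, -28.910739, -3.052563, 18.875000)
after step 6 (δ=-0.44, a=-2.4): (-18.763537, -29.330291, -3.793062, 18.275000)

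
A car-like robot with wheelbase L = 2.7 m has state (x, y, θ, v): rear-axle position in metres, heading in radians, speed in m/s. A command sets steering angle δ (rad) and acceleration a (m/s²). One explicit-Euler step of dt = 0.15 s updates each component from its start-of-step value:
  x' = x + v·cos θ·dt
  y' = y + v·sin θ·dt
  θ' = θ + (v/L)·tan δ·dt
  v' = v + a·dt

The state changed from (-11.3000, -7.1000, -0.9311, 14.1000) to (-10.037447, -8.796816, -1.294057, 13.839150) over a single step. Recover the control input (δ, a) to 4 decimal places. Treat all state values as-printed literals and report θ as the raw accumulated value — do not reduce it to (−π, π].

δ = -0.4339, a = -1.7390

a = (v'−v)/dt = (-0.260850)/0.15 = -1.7390
Δθ = θ'−θ = -0.362957;  (v·dt/L) = 14.1000·0.15/2.7 = 0.783333
tan δ = Δθ·L/(v·dt) = -0.463349  →  δ = -0.4339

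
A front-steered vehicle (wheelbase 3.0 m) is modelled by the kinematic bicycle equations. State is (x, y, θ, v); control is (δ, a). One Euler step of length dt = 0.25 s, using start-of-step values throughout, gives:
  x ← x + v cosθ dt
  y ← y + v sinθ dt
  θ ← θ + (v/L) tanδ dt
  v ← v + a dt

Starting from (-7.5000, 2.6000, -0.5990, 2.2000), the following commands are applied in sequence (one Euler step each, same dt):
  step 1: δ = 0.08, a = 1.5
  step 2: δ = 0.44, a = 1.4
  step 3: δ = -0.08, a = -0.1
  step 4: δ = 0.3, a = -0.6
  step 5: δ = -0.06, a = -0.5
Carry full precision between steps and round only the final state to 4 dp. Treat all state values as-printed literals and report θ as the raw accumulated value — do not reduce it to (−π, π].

after step 1 (δ=0.08, a=1.5): (-7.045755, 2.289901, -0.584302, 2.575000)
after step 2 (δ=0.44, a=1.4): (-6.508805, 1.934797, -0.483280, 2.925000)
after step 3 (δ=-0.08, a=-0.1): (-5.861301, 1.594995, -0.502822, 2.900000)
after step 4 (δ=0.3, a=-0.6): (-5.226037, 1.245618, -0.428066, 2.750000)
after step 5 (δ=-0.06, a=-0.5): (-4.600570, 0.960228, -0.441832, 2.625000)

(-4.6006, 0.9602, -0.4418, 2.6250)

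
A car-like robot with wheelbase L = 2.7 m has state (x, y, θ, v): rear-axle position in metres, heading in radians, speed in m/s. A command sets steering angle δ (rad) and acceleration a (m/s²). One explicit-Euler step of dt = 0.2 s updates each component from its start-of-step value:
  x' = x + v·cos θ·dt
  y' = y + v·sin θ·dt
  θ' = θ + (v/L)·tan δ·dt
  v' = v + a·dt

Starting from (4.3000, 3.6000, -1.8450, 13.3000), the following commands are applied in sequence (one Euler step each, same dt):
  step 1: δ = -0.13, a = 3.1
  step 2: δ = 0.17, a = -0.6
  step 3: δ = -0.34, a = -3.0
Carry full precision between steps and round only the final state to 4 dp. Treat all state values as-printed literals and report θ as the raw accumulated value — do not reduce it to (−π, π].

after step 1 (δ=-0.13, a=3.1): (3.579724, 1.039375, -1.973800, 13.920000)
after step 2 (δ=0.17, a=-0.6): (2.487885, -1.521591, -1.796803, 13.800000)
after step 3 (δ=-0.34, a=-3.0): (1.869403, -4.211401, -2.158401, 13.200000)

(1.8694, -4.2114, -2.1584, 13.2000)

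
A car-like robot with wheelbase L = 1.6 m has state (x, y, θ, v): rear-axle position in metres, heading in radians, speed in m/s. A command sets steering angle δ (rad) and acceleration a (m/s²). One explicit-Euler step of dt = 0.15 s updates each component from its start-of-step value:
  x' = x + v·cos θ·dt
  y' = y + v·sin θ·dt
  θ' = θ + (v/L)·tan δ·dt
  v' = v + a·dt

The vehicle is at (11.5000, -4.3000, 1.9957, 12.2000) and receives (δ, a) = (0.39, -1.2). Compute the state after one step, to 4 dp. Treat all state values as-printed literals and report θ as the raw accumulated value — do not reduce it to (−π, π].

(10.7456, -2.6327, 2.4658, 12.0200)

x' = 11.5000 + 12.2000·cos(1.9957)·0.15 = 10.7456
y' = -4.3000 + 12.2000·sin(1.9957)·0.15 = -2.6327
θ' = 1.9957 + (12.2000/1.6)·tan(0.39)·0.15 = 2.4658
v' = 12.2000 − 1.2000·0.15 = 12.0200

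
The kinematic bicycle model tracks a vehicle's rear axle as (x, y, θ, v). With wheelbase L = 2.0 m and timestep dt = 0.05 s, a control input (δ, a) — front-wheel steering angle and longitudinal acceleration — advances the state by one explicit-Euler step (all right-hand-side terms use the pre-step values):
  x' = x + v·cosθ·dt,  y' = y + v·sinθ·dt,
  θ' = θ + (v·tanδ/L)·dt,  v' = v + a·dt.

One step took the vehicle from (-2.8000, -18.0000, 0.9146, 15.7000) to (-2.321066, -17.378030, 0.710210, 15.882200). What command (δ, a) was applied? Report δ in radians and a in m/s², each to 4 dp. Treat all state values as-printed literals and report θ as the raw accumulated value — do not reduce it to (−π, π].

a = (v'−v)/dt = (0.182200)/0.05 = 3.6440
Δθ = θ'−θ = -0.204390;  (v·dt/L) = 15.7000·0.05/2.0 = 0.392500
tan δ = Δθ·L/(v·dt) = -0.520739  →  δ = -0.4801

δ = -0.4801, a = 3.6440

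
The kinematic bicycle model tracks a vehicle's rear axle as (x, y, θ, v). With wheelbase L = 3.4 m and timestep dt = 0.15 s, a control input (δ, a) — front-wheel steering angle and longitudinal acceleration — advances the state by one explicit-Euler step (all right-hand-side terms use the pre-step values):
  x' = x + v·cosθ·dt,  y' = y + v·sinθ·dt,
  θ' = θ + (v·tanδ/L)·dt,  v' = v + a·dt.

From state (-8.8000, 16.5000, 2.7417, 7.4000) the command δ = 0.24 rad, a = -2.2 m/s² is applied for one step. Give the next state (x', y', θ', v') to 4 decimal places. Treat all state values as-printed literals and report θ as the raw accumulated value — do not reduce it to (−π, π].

x' = -8.8000 + 7.4000·cos(2.7417)·0.15 = -9.8224
y' = 16.5000 + 7.4000·sin(2.7417)·0.15 = 16.9321
θ' = 2.7417 + (7.4000/3.4)·tan(0.24)·0.15 = 2.8216
v' = 7.4000 − 2.2000·0.15 = 7.0700

(-9.8224, 16.9321, 2.8216, 7.0700)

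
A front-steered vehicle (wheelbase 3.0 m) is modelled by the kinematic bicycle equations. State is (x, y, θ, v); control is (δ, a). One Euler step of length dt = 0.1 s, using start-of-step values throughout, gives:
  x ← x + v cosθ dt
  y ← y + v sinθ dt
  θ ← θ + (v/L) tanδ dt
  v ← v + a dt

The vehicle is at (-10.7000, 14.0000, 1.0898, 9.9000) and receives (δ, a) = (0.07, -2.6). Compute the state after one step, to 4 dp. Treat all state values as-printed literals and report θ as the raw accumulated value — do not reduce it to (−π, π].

x' = -10.7000 + 9.9000·cos(1.0898)·0.1 = -10.2420
y' = 14.0000 + 9.9000·sin(1.0898)·0.1 = 14.8777
θ' = 1.0898 + (9.9000/3.0)·tan(0.07)·0.1 = 1.1129
v' = 9.9000 − 2.6000·0.1 = 9.6400

(-10.2420, 14.8777, 1.1129, 9.6400)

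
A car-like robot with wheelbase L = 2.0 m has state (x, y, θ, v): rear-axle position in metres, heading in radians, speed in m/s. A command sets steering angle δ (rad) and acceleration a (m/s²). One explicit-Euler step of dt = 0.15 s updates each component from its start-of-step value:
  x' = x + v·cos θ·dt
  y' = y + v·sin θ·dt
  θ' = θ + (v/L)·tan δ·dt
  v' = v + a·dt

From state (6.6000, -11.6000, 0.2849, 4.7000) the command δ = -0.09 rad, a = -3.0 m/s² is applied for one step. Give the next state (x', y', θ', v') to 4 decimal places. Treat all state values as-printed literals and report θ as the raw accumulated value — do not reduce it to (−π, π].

x' = 6.6000 + 4.7000·cos(0.2849)·0.15 = 7.2766
y' = -11.6000 + 4.7000·sin(0.2849)·0.15 = -11.4019
θ' = 0.2849 + (4.7000/2.0)·tan(-0.09)·0.15 = 0.2531
v' = 4.7000 − 3.0000·0.15 = 4.2500

(7.2766, -11.4019, 0.2531, 4.2500)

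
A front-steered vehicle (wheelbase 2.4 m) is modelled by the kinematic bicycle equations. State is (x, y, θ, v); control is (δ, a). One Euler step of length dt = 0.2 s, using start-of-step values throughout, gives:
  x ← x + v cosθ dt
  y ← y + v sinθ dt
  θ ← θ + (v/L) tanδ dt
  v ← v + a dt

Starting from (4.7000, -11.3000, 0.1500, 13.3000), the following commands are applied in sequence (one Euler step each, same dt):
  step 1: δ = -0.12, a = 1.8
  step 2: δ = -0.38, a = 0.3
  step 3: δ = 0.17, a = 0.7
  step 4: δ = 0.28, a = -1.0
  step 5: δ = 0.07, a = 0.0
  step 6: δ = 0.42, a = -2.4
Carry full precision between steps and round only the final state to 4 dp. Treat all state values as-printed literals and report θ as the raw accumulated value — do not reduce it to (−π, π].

(20.6512, -11.9791, 0.6782, 13.1800)

after step 1 (δ=-0.12, a=1.8): (7.330131, -10.902495, 0.016358, 13.660000)
after step 2 (δ=-0.38, a=0.3): (10.061766, -10.857807, -0.438307, 13.720000)
after step 3 (δ=0.17, a=0.7): (12.546379, -12.022380, -0.242046, 13.860000)
after step 4 (δ=0.28, a=-1.0): (15.237575, -12.686799, 0.090079, 13.660000)
after step 5 (δ=0.07, a=0.0): (17.958498, -12.441035, 0.169893, 13.660000)
after step 6 (δ=0.42, a=-2.4): (20.651165, -11.979117, 0.678241, 13.180000)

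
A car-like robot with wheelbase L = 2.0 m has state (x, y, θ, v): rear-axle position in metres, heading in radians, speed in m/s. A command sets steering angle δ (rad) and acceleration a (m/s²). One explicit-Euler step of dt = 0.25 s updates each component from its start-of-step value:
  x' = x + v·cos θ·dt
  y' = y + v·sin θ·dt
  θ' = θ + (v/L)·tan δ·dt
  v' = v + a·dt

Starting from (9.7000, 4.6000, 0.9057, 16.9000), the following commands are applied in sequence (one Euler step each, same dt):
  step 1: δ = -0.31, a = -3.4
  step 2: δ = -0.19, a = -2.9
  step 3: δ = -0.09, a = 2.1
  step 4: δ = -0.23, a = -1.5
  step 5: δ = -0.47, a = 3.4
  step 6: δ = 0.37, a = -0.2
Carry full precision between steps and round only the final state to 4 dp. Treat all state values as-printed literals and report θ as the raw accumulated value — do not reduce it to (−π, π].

(25.6291, 0.2006, -0.9847, 16.2750)

after step 1 (δ=-0.31, a=-3.4): (12.307395, 7.924472, 0.229008, 16.050000)
after step 2 (δ=-0.19, a=-2.9): (16.215137, 8.835357, -0.156834, 15.325000)
after step 3 (δ=-0.09, a=2.1): (19.999365, 8.236948, -0.329707, 15.850000)
after step 4 (δ=-0.23, a=-1.5): (23.748434, 6.954027, -0.793603, 15.475000)
after step 5 (δ=-0.47, a=3.4): (26.461516, 4.196054, -1.776200, 16.325000)
after step 6 (δ=0.37, a=-0.2): (25.629095, 0.200597, -0.984717, 16.275000)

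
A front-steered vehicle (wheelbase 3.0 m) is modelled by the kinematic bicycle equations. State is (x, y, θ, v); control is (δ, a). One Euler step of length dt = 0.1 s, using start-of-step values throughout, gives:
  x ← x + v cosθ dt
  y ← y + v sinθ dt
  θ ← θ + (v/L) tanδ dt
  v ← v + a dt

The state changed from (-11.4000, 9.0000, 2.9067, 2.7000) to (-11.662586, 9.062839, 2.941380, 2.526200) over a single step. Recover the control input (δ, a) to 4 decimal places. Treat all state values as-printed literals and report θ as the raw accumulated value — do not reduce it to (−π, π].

a = (v'−v)/dt = (-0.173800)/0.1 = -1.7380
Δθ = θ'−θ = 0.034680;  (v·dt/L) = 2.7000·0.1/3.0 = 0.090000
tan δ = Δθ·L/(v·dt) = 0.385333  →  δ = 0.3678

δ = 0.3678, a = -1.7380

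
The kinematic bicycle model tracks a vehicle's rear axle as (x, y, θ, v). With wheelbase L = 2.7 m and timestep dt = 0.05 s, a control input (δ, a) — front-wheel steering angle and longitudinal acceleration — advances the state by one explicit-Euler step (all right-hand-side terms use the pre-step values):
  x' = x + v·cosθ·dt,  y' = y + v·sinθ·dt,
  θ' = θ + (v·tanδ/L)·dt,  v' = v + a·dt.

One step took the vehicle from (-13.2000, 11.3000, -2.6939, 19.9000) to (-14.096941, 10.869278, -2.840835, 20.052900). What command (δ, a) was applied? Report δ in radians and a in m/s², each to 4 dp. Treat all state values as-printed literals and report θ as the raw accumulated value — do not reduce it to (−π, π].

δ = -0.3794, a = 3.0580

a = (v'−v)/dt = (0.152900)/0.05 = 3.0580
Δθ = θ'−θ = -0.146935;  (v·dt/L) = 19.9000·0.05/2.7 = 0.368519
tan δ = Δθ·L/(v·dt) = -0.398718  →  δ = -0.3794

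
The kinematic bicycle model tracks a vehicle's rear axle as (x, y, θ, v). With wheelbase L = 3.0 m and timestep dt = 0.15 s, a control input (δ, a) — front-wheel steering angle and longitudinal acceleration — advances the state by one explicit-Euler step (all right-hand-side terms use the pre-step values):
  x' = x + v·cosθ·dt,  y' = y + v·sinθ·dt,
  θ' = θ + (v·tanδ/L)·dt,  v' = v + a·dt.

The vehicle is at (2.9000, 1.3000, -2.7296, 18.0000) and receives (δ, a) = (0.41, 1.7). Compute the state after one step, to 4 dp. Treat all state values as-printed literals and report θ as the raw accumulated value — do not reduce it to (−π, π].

(0.4259, 0.2188, -2.3384, 18.2550)

x' = 2.9000 + 18.0000·cos(-2.7296)·0.15 = 0.4259
y' = 1.3000 + 18.0000·sin(-2.7296)·0.15 = 0.2188
θ' = -2.7296 + (18.0000/3.0)·tan(0.41)·0.15 = -2.3384
v' = 18.0000 + 1.7000·0.15 = 18.2550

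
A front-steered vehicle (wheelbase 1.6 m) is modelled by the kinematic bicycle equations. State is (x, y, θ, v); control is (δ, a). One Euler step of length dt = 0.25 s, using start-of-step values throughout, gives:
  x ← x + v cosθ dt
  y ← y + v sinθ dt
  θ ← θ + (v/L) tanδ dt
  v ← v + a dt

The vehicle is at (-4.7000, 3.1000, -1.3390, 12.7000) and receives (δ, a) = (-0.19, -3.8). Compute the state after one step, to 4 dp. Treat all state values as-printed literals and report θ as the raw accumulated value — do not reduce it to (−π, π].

x' = -4.7000 + 12.7000·cos(-1.3390)·0.25 = -3.9706
y' = 3.1000 + 12.7000·sin(-1.3390)·0.25 = 0.0099
θ' = -1.3390 + (12.7000/1.6)·tan(-0.19)·0.25 = -1.7206
v' = 12.7000 − 3.8000·0.25 = 11.7500

(-3.9706, 0.0099, -1.7206, 11.7500)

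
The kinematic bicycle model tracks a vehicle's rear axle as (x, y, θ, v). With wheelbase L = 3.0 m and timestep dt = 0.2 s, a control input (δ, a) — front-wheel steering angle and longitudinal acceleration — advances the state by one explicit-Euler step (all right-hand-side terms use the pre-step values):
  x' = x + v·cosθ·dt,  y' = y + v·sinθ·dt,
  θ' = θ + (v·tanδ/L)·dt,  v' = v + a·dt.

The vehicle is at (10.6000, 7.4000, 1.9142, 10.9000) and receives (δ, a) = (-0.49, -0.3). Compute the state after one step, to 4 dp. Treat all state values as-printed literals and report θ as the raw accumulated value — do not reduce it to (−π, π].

(9.8660, 9.4527, 1.5266, 10.8400)

x' = 10.6000 + 10.9000·cos(1.9142)·0.2 = 9.8660
y' = 7.4000 + 10.9000·sin(1.9142)·0.2 = 9.4527
θ' = 1.9142 + (10.9000/3.0)·tan(-0.49)·0.2 = 1.5266
v' = 10.9000 − 0.3000·0.2 = 10.8400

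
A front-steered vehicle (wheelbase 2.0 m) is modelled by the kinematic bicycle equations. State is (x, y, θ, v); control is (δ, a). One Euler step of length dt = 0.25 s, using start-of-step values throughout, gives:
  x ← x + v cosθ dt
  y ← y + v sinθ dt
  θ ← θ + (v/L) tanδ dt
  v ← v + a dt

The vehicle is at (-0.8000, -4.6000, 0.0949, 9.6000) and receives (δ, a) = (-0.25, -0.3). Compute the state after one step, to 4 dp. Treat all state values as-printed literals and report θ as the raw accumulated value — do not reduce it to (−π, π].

(1.5892, -4.3726, -0.2115, 9.5250)

x' = -0.8000 + 9.6000·cos(0.0949)·0.25 = 1.5892
y' = -4.6000 + 9.6000·sin(0.0949)·0.25 = -4.3726
θ' = 0.0949 + (9.6000/2.0)·tan(-0.25)·0.25 = -0.2115
v' = 9.6000 − 0.3000·0.25 = 9.5250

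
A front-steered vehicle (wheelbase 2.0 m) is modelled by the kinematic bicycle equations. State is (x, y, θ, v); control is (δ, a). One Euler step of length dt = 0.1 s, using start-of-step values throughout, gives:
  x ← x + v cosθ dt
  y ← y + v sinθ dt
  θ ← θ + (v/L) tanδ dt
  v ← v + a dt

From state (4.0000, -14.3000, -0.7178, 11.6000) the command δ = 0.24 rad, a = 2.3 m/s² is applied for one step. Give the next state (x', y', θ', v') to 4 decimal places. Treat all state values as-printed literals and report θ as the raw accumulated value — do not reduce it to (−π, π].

(4.8738, -15.0630, -0.5759, 11.8300)

x' = 4.0000 + 11.6000·cos(-0.7178)·0.1 = 4.8738
y' = -14.3000 + 11.6000·sin(-0.7178)·0.1 = -15.0630
θ' = -0.7178 + (11.6000/2.0)·tan(0.24)·0.1 = -0.5759
v' = 11.6000 + 2.3000·0.1 = 11.8300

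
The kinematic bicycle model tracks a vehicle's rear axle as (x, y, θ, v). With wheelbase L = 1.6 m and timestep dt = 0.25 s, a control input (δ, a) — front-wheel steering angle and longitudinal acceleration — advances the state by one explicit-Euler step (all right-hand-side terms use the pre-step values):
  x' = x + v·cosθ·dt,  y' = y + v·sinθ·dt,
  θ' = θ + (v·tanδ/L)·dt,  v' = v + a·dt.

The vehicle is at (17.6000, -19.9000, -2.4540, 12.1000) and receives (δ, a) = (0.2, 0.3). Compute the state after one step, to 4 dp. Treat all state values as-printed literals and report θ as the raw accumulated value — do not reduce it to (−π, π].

x' = 17.6000 + 12.1000·cos(-2.4540)·0.25 = 15.2624
y' = -19.9000 + 12.1000·sin(-2.4540)·0.25 = -21.8199
θ' = -2.4540 + (12.1000/1.6)·tan(0.2)·0.25 = -2.0708
v' = 12.1000 + 0.3000·0.25 = 12.1750

(15.2624, -21.8199, -2.0708, 12.1750)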